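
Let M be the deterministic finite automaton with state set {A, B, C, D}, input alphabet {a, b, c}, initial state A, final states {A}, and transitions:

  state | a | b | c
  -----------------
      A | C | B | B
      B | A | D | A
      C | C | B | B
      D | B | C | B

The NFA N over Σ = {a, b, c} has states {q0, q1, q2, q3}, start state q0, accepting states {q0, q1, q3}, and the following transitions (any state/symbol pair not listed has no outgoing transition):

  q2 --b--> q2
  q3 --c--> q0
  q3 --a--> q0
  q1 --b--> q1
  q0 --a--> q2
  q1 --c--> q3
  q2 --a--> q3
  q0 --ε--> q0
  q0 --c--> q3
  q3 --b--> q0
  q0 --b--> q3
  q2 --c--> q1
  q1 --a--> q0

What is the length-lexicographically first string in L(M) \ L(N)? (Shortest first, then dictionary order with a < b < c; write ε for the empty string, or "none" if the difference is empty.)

aaba

The string aaba is accepted by M but not by N.
No shorter string lies in the difference, and aaba is the lexicographically first length-4 string in L(M) \ L(N).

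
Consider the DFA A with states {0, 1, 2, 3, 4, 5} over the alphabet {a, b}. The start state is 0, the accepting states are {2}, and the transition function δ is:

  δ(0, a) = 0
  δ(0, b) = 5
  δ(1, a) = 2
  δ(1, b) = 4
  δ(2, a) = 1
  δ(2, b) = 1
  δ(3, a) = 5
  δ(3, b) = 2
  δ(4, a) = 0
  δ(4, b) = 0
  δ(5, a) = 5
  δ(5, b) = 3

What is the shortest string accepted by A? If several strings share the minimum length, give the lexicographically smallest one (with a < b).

A breadth-first search from 0 reaches an accepting state first via the path 0 → 5 → 3 → 2 on input bbb.
No string of length < 3 is accepted (BFS exhausts all shorter strings without reaching an accepting state), and bbb is the lexicographically least accepting string of length 3.

bbb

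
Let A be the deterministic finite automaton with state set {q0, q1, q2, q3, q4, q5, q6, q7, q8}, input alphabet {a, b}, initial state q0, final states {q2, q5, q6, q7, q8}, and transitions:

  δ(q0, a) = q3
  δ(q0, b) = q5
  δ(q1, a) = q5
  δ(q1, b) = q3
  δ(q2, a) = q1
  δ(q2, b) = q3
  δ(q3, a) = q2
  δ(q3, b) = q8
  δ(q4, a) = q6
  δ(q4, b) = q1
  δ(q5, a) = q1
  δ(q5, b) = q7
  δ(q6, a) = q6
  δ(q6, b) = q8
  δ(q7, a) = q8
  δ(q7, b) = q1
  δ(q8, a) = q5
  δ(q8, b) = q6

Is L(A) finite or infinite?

infinite

State q3 is reachable from the start and can reach an accepting state, and it lies on the cycle q3 → q8 → q5 → q1 → q3.
Traversing that cycle any number of times yields accepted strings of unbounded length, so the language is infinite.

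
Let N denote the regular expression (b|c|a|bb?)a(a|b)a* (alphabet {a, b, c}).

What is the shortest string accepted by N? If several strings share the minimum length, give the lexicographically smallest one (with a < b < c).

aaa

By inspection of the expression, no string of length less than 3 matches, and aaa is the lexicographically first match of length 3.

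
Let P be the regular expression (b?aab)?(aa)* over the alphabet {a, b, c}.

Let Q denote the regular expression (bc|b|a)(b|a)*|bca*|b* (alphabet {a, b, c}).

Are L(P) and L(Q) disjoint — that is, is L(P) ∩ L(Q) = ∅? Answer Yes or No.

The empty string ε is accepted by both P and Q.
Hence L(P) ∩ L(Q) ≠ ∅.

No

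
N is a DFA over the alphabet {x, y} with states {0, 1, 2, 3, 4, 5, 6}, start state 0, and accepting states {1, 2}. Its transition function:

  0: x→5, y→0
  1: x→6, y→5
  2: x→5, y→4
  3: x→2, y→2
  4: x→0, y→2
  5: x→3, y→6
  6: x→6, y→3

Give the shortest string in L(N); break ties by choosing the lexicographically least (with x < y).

xxx

A breadth-first search from 0 reaches an accepting state first via the path 0 → 5 → 3 → 2 on input xxx.
No string of length < 3 is accepted (BFS exhausts all shorter strings without reaching an accepting state), and xxx is the lexicographically least accepting string of length 3.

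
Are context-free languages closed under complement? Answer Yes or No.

CFLs are closed under union, so if they were also closed under complement they would be closed under intersection by De Morgan (L₁ ∩ L₂ is the complement of the union of the complements). But {aⁿbⁿcᵐ} ∩ {aᵐbⁿcⁿ} = {aⁿbⁿcⁿ} is not context-free although both operands are.

No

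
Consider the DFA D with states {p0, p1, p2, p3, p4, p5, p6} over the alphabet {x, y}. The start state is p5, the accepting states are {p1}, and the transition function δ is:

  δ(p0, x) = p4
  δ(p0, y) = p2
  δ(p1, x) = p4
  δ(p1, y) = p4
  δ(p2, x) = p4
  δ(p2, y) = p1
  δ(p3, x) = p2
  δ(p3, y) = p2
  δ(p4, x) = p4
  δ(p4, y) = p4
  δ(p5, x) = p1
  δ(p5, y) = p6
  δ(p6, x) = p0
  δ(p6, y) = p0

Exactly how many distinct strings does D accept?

3

The useful subgraph on states {p0, p1, p2, p5, p6} is acyclic, so L(D) is finite; the longest accepting path visits 5 useful states, giving maximum string length 4.
Counting accepting paths from p5 by length: 1 of length 1, 2 of length 4. Total 3.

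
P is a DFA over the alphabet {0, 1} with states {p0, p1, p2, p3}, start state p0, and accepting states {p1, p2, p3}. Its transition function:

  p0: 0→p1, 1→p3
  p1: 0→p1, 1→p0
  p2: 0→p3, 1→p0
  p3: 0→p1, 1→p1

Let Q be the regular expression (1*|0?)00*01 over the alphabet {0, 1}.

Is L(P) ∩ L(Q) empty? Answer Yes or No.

Converting the expression Q to a DFA (subset construction, then merging equivalent states) gives the minimal DFA with states {q0, q1, q2, q3, q4}, start state q0, accepting states {q4} and transitions q0: 0→q1, 1→q0; q1: 0→q2, 1→q3; q2: 0→q2, 1→q4; q3: 0→q3, 1→q3; q4: 0→q3, 1→q3.
Exploring the product automaton P × Q from the start pair (p0, q0), following both machines on each input symbol, reaches 9 state pairs: (p0, q0), (p1, q1), (p3, q0), (p1, q2), (p0, q3), (p1, q0), (p0, q4), (p1, q3), (p3, q3).
P accepts in {p1, p2, p3} and Q accepts in {q4}; no reachable pair has both components accepting, so no string drives both machines to acceptance simultaneously and L(P) ∩ L(Q) = ∅.
So no string is accepted by both, and the intersection is empty.

Yes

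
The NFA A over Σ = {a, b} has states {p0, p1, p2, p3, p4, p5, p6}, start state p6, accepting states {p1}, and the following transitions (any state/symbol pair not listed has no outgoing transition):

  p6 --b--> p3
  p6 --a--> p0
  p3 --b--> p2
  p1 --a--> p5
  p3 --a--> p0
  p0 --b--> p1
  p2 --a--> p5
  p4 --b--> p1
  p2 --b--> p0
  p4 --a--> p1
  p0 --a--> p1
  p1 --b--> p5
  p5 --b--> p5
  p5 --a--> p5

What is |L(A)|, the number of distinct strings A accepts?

The useful subgraph on states {p0, p1, p2, p3, p6} is acyclic, so L(A) is finite; the longest accepting path visits 5 useful states, giving maximum string length 4.
Counting accepting paths from p6 by length: 2 of length 2, 2 of length 3, 2 of length 4. Total 6.

6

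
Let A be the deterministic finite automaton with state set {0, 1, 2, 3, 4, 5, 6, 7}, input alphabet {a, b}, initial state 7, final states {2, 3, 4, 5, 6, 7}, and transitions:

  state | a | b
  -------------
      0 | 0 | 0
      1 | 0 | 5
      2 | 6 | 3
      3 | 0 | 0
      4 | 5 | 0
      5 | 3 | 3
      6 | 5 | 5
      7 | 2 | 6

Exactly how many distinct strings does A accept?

The useful subgraph on states {2, 3, 5, 6, 7} is acyclic, so L(A) is finite; the longest accepting path visits 5 useful states, giving maximum string length 4.
Counting accepting paths from 7 by length: 1 of length 0, 2 of length 1, 4 of length 2, 6 of length 3, 4 of length 4. Total 17.

17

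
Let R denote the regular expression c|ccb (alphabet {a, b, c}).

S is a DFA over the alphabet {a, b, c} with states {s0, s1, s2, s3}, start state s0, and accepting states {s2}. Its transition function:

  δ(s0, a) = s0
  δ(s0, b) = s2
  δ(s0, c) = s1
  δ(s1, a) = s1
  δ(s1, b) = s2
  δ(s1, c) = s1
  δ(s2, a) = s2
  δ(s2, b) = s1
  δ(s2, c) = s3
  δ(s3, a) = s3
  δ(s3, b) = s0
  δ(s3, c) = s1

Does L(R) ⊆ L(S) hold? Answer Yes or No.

No

The string c is in L(R) but not in L(S).
So L(R) ⊄ L(S).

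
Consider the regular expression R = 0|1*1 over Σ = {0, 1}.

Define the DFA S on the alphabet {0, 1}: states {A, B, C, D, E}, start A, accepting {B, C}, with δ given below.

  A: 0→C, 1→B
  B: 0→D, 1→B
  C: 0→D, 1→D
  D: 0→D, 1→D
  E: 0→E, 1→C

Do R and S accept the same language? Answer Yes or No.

Yes

Converting the expression R to a DFA (subset construction, then merging equivalent states) gives the minimal DFA with states {r0, r1, r2, r3}, start state r0, accepting states {r1, r2} and transitions r0: 0→r1, 1→r2; r1: 0→r3, 1→r3; r2: 0→r3, 1→r2; r3: 0→r3, 1→r3.
Exploring the product automaton R × S from the start pair (r0, A), following both machines on each input symbol, reaches 4 state pairs: (r0, A), (r1, C), (r2, B), (r3, D).
R accepts in {r1, r2} and S accepts in {B, C}. In every reachable pair the two components are either both accepting — (r1, C), (r2, B) — or both non-accepting, so no string is accepted by exactly one of the machines: L(R) \ L(S) and L(S) \ L(R) are both empty.
Hence every string is accepted by R iff it is accepted by S, and the two languages coincide.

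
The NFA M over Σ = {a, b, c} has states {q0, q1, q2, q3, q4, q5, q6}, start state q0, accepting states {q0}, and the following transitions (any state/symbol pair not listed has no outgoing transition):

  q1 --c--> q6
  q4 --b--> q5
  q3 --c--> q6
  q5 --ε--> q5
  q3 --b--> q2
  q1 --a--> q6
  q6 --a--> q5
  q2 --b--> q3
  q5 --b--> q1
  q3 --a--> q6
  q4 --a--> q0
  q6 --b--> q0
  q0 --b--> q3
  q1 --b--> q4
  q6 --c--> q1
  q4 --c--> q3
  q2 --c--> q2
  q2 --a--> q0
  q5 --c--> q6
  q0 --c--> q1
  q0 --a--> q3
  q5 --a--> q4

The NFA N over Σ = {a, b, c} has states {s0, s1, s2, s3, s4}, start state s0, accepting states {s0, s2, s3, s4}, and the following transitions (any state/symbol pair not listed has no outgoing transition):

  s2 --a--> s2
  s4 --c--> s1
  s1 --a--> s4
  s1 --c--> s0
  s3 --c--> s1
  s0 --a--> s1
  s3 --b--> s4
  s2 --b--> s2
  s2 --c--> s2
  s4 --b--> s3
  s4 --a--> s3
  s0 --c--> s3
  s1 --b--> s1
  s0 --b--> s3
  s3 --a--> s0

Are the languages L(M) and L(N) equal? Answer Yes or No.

No

The string bcb is accepted by M but rejected by N.
So L(M) ≠ L(N).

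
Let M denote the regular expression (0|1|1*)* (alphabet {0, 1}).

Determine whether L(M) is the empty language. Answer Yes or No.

The empty string ε matches the expression, so it belongs to L(M).
Since L(M) contains at least one string, it is not empty.

No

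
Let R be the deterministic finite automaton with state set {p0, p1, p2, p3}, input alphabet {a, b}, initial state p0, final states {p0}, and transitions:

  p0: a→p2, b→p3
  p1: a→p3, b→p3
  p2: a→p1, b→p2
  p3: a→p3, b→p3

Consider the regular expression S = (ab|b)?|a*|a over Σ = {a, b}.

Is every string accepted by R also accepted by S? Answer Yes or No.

Yes

Converting the expression S to a DFA (subset construction, then merging equivalent states) gives the minimal DFA with states {s0, s1, s2, s3, s4}, start state s0, accepting states {s0, s1, s2, s3} and transitions s0: a→s1, b→s2; s1: a→s3, b→s2; s2: a→s4, b→s4; s3: a→s3, b→s4; s4: a→s4, b→s4.
Exploring the product automaton R × S from the start pair (p0, s0), following both machines on each input symbol, reaches 9 state pairs: (p0, s0), (p2, s1), (p3, s2), (p1, s3), (p2, s2), (p3, s4), (p3, s3), (p1, s4), (p2, s4).
R accepts in {p0} and S accepts in {s0, s1, s2, s3}. The reachable pairs whose R-component is accepting are (p0, s0); in each of them the S-component is accepting too, so the product for L(R) \ L(S) (R-component accepting, S-component rejecting) has no reachable accepting pair and the difference is empty.
Hence every string in L(R) is also in L(S).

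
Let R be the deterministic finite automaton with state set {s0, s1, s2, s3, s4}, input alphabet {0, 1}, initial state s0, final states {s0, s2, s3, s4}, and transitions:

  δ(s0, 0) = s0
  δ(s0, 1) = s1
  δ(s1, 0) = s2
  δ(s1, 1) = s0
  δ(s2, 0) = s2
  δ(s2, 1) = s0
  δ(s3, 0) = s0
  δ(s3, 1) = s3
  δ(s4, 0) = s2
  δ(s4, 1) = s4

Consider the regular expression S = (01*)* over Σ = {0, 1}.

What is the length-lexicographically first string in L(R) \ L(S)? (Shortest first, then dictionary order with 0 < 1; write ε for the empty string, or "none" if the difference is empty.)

10

The string 10 is accepted by R but not by S.
No shorter string lies in the difference, and 10 is the lexicographically first length-2 string in L(R) \ L(S).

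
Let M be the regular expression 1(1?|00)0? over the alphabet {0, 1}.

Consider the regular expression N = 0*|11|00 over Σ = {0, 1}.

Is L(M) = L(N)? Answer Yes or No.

No

The string 1 is accepted by M but rejected by N.
So L(M) ≠ L(N).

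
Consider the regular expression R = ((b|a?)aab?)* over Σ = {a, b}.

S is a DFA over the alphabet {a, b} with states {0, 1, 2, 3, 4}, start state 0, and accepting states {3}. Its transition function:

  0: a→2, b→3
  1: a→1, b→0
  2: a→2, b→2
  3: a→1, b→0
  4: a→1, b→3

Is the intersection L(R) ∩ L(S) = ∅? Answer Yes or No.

Converting the expression R to a DFA (subset construction, then merging equivalent states) gives the minimal DFA with states {r0, r1, r2, r3, r4, r5, r6}, start state r0, accepting states {r0, r3, r6} and transitions r0: a→r1, b→r2; r1: a→r3, b→r4; r2: a→r5, b→r4; r3: a→r3, b→r0; r4: a→r4, b→r4; r5: a→r6, b→r4; r6: a→r1, b→r0.
Exploring the product automaton R × S from the start pair (r0, 0), following both machines on each input symbol, reaches 16 state pairs: (r0, 0), (r1, 2), (r2, 3), (r3, 2), (r4, 2), (r5, 1), (r4, 0), (r0, 2), (r6, 1), (r4, 3), (r2, 2), (r1, 1), (r4, 1), (r5, 2), (r3, 1), (r6, 2).
R accepts in {r0, r3, r6} and S accepts in {3}; no reachable pair has both components accepting, so no string drives both machines to acceptance simultaneously and L(R) ∩ L(S) = ∅.
So no string is accepted by both, and the intersection is empty.

Yes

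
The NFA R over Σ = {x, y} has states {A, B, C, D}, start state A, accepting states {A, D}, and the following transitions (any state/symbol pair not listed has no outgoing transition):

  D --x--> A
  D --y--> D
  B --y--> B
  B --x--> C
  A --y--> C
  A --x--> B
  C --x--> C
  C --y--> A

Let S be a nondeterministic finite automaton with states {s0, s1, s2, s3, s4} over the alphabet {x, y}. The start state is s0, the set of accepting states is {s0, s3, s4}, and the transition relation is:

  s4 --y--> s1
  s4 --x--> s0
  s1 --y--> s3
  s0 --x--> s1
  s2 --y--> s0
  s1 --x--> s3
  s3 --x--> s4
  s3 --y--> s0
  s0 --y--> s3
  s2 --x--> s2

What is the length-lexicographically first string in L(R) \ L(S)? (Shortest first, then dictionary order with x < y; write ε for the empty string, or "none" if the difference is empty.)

The string yxy is accepted by R but not by S.
No shorter string lies in the difference, and yxy is the lexicographically first length-3 string in L(R) \ L(S).

yxy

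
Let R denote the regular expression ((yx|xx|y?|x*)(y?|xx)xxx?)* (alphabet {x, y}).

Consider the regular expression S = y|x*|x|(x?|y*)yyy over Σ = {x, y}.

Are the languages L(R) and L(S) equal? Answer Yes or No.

The string yxx is accepted by R but rejected by S.
So L(R) ≠ L(S).

No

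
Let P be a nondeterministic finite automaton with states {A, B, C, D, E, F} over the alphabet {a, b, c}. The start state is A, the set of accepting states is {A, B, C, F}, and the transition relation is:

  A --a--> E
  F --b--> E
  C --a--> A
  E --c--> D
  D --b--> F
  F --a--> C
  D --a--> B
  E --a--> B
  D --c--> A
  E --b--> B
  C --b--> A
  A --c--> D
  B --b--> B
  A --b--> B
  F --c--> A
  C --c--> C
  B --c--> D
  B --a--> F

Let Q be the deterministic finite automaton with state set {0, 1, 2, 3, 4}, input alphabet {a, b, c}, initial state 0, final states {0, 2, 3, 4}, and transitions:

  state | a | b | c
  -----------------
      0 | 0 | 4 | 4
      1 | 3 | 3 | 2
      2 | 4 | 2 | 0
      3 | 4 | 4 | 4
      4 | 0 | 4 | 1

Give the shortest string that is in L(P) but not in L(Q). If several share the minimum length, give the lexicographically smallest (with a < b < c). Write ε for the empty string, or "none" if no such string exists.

The string cc is accepted by P but not by Q.
No shorter string lies in the difference, and cc is the lexicographically first length-2 string in L(P) \ L(Q).

cc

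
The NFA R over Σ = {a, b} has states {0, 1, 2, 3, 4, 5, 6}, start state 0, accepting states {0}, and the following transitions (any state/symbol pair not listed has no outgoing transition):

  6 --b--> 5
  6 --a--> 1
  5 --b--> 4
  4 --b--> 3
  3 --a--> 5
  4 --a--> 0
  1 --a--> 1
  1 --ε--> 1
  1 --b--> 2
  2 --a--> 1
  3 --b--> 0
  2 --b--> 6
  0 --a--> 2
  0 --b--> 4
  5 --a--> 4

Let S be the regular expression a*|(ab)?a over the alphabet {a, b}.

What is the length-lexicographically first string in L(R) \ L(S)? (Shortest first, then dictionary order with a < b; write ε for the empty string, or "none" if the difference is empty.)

ba

The string ba is accepted by R but not by S.
No shorter string lies in the difference, and ba is the lexicographically first length-2 string in L(R) \ L(S).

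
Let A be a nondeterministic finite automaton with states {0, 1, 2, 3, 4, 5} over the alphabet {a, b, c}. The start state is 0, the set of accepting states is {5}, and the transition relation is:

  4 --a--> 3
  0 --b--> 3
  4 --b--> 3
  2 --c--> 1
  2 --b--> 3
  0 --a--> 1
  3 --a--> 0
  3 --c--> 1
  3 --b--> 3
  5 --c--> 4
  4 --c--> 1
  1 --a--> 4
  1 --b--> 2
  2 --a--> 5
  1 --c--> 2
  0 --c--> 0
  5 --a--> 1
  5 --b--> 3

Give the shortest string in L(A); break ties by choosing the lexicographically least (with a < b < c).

A breadth-first search from 0 reaches an accepting state first via the path 0 → 1 → 2 → 5 on input aba.
No string of length < 3 is accepted (BFS exhausts all shorter strings without reaching an accepting state), and aba is the lexicographically least accepting string of length 3.

aba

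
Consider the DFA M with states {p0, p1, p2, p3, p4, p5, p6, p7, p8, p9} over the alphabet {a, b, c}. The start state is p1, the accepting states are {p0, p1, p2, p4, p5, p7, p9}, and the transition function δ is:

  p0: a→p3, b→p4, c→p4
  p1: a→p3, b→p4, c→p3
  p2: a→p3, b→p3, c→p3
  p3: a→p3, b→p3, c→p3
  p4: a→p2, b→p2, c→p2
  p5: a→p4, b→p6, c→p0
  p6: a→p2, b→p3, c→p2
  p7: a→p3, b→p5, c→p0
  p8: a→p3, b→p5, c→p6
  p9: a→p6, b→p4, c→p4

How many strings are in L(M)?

The useful subgraph on states {p1, p2, p4} is acyclic, so L(M) is finite; the longest accepting path visits 3 useful states, giving maximum string length 2.
Counting accepting paths from p1 by length: 1 of length 0, 1 of length 1, 3 of length 2. Total 5.

5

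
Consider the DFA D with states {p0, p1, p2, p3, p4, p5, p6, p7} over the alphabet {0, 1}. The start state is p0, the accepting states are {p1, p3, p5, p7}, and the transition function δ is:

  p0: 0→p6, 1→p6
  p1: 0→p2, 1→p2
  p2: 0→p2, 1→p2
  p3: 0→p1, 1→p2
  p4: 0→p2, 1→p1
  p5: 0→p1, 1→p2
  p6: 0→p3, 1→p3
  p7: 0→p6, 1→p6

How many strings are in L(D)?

The useful subgraph on states {p0, p1, p3, p6} is acyclic, so L(D) is finite; the longest accepting path visits 4 useful states, giving maximum string length 3.
Counting accepting paths from p0 by length: 4 of length 2, 4 of length 3. Total 8.

8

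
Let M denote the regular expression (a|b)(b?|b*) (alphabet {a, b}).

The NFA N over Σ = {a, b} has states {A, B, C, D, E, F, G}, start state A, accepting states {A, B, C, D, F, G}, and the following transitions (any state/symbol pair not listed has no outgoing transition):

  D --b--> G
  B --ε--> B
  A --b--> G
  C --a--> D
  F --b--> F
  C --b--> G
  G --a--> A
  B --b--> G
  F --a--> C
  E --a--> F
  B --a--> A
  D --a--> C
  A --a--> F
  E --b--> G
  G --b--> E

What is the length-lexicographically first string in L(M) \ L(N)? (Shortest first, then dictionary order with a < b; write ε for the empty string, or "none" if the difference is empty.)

bb

The string bb is accepted by M but not by N.
No shorter string lies in the difference, and bb is the lexicographically first length-2 string in L(M) \ L(N).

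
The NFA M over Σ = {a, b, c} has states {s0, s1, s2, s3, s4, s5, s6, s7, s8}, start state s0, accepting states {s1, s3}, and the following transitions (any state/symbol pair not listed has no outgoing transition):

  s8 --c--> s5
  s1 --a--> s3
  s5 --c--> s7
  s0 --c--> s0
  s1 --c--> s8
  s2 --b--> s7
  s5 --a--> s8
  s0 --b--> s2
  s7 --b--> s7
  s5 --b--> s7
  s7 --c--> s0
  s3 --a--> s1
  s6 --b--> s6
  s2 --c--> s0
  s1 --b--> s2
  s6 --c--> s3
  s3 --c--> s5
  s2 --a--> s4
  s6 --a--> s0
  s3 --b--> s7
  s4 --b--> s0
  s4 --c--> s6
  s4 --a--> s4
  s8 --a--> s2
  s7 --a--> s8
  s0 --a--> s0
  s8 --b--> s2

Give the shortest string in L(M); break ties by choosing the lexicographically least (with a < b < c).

bacc

A breadth-first search from s0 reaches an accepting state first via the path s0 → s2 → s4 → s6 → s3 on input bacc.
No string of length < 4 is accepted (BFS exhausts all shorter strings without reaching an accepting state), and bacc is the lexicographically least accepting string of length 4.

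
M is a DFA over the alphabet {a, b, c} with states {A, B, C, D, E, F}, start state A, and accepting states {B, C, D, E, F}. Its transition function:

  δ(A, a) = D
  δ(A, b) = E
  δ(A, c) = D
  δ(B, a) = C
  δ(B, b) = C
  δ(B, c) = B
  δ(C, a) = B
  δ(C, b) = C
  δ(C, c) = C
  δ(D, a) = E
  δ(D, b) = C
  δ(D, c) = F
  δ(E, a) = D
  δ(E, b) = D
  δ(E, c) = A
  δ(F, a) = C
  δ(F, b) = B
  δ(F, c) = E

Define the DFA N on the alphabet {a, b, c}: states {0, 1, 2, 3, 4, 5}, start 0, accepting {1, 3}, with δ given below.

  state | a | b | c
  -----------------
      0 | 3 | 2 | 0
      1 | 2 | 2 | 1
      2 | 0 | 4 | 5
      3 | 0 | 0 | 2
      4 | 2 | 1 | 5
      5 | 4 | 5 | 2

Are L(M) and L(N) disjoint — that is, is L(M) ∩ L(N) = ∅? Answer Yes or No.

The string a is accepted by both M and N.
Hence L(M) ∩ L(N) ≠ ∅.

No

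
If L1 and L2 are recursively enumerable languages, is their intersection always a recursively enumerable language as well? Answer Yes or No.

Run the recogniser for L₁; if it accepts, run the recogniser for L₂ and accept if that accepts too. If either runs forever the input is never accepted, which is all a recogniser needs.
So the recursively enumerable languages are closed under intersection.

Yes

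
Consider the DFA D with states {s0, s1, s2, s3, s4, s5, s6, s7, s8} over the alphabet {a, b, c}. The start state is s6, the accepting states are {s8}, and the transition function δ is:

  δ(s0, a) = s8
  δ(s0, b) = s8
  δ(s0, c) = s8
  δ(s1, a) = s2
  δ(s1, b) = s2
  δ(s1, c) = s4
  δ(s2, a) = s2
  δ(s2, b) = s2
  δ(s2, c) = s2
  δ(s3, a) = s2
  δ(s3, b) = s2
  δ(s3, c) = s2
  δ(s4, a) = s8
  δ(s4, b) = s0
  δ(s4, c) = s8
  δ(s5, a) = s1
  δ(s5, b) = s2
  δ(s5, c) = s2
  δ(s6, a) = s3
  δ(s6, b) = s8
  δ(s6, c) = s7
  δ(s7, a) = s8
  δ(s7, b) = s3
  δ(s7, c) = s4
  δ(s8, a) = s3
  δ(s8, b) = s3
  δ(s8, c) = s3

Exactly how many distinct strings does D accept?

7

The useful subgraph on states {s0, s4, s6, s7, s8} is acyclic, so L(D) is finite; the longest accepting path visits 5 useful states, giving maximum string length 4.
Counting accepting paths from s6 by length: 1 of length 1, 1 of length 2, 2 of length 3, 3 of length 4. Total 7.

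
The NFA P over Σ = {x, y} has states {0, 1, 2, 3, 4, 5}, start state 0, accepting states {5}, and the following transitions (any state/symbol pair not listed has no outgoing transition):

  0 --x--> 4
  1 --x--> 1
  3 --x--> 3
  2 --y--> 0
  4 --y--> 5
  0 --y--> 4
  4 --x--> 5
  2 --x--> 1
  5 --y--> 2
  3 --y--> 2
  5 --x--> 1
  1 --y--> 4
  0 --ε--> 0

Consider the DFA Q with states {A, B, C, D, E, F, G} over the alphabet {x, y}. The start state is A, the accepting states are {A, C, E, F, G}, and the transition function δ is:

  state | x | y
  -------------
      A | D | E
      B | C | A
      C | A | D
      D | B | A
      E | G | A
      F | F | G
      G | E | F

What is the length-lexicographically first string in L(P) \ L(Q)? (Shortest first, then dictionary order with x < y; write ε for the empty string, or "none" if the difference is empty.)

The string xx is accepted by P but not by Q.
No shorter string lies in the difference, and xx is the lexicographically first length-2 string in L(P) \ L(Q).

xx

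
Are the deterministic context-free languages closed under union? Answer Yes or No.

No

{aⁿbⁿ : n≥0} and {aⁿb²ⁿ : n≥0} are each accepted by a deterministic PDA (push the a's; pop one per b, respectively one per two b's), but their union U is not. Suppose a DPDA M accepted U. Being deterministic, M has a single run on aⁿb²ⁿ, and since aⁿbⁿ ∈ U that run passes through an accepting configuration right after consuming the prefix aⁿbⁿ and then goes on to accept again after n more b's. Build an ordinary (nondeterministic) PDA M′ that simulates M on a's and b's and, at any moment when M is in an accepting state, may switch to a second mode in which it reads only c's, feeding each c to M as a b; M′ accepts when M does. Then M′ accepts aⁱbʲcᵏ (k≥1) exactly when both aⁱbʲ ∈ U and aⁱbʲ⁺ᵏ ∈ U, and checking the four cases (i=j or j=2i, combined with j+k=i or j+k=2i) leaves only i=j=k: so L(M′) ∩ a*b*c⁺ = {aⁿbⁿcⁿ : n≥1} would be context-free, which it is not (pumping lemma) — contradiction. (The union is an unambiguous CFL; it is determinism, not unambiguity, that fails.)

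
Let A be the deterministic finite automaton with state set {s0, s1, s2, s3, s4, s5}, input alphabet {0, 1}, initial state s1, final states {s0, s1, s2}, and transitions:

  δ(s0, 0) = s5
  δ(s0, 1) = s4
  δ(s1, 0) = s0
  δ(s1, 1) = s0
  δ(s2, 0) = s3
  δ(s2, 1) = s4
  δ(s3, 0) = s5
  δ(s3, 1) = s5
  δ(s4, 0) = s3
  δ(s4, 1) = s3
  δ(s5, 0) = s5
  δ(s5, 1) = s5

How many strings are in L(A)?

The useful subgraph on states {s0, s1} is acyclic, so L(A) is finite; the longest accepting path visits 2 useful states, giving maximum string length 1.
Counting accepting paths from s1 by length: 1 of length 0, 2 of length 1. Total 3.

3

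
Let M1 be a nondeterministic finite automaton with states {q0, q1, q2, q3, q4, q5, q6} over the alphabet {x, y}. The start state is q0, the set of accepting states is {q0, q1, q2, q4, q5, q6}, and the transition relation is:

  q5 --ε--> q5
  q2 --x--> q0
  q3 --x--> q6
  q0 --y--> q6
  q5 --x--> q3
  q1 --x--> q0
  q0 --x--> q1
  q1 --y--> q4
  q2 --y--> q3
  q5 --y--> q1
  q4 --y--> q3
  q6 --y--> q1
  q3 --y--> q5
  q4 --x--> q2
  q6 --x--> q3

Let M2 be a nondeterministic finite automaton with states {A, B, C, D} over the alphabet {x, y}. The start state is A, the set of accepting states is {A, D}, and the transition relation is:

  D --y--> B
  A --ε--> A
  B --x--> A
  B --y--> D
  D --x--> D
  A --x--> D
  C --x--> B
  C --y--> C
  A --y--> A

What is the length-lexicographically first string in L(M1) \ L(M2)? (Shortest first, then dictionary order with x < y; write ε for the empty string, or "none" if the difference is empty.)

The string xy is accepted by M1 but not by M2.
No shorter string lies in the difference, and xy is the lexicographically first length-2 string in L(M1) \ L(M2).

xy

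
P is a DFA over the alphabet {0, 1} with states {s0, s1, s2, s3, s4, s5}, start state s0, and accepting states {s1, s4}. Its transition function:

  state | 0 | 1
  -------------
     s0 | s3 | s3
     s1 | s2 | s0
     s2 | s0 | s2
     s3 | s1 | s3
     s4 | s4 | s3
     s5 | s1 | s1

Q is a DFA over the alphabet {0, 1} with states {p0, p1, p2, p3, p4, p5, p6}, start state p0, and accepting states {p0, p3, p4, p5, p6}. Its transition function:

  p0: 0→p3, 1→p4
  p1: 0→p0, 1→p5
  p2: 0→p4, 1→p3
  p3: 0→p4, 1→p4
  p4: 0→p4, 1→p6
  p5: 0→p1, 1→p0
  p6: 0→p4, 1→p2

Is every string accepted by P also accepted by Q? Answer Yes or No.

Exploring the product automaton P × Q from the start pair (s0, p0), following both machines on each input symbol, reaches 12 state pairs: (s0, p0), (s3, p3), (s3, p4), (s1, p4), (s3, p6), (s2, p4), (s0, p6), (s3, p2), (s0, p4), (s2, p6), (s2, p2), (s2, p3).
P accepts in {s1, s4} and Q accepts in {p0, p3, p4, p5, p6}. The reachable pairs whose P-component is accepting are (s1, p4); in each of them the Q-component is accepting too, so the product for L(P) \ L(Q) (P-component accepting, Q-component rejecting) has no reachable accepting pair and the difference is empty.
Hence every string in L(P) is also in L(Q).

Yes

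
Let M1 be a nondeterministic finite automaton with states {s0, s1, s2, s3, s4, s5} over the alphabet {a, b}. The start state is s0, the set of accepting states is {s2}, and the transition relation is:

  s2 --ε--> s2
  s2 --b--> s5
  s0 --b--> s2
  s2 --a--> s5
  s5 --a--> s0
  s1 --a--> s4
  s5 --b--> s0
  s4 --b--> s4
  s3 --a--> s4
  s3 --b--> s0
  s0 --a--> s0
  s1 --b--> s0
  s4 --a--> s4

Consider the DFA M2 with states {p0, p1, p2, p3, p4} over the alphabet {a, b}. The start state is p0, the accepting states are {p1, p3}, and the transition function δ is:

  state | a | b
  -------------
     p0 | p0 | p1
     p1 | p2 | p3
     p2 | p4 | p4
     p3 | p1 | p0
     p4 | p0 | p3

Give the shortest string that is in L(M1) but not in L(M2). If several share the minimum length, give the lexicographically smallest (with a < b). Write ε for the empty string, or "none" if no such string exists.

The string bbaab is accepted by M1 but not by M2.
No shorter string lies in the difference, and bbaab is the lexicographically first length-5 string in L(M1) \ L(M2).

bbaab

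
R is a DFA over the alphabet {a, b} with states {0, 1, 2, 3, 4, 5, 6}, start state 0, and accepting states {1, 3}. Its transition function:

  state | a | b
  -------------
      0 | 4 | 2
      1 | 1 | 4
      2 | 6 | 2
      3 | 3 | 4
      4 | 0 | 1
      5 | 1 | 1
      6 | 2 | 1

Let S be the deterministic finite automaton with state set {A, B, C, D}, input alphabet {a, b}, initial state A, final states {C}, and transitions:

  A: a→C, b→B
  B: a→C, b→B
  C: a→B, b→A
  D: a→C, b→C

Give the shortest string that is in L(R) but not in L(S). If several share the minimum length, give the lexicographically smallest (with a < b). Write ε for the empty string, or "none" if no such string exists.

The string ab is accepted by R but not by S.
No shorter string lies in the difference, and ab is the lexicographically first length-2 string in L(R) \ L(S).

ab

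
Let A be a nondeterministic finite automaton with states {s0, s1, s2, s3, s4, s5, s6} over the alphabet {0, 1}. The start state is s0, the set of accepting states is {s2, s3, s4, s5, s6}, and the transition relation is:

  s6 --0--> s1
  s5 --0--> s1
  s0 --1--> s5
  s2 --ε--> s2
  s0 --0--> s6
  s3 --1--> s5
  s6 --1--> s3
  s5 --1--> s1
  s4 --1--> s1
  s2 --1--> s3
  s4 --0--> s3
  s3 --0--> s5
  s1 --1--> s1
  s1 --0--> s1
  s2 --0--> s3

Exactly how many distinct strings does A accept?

The useful subgraph on states {s0, s3, s5, s6} is acyclic, so L(A) is finite; the longest accepting path visits 4 useful states, giving maximum string length 3.
Counting accepting paths from s0 by length: 2 of length 1, 1 of length 2, 2 of length 3. Total 5.

5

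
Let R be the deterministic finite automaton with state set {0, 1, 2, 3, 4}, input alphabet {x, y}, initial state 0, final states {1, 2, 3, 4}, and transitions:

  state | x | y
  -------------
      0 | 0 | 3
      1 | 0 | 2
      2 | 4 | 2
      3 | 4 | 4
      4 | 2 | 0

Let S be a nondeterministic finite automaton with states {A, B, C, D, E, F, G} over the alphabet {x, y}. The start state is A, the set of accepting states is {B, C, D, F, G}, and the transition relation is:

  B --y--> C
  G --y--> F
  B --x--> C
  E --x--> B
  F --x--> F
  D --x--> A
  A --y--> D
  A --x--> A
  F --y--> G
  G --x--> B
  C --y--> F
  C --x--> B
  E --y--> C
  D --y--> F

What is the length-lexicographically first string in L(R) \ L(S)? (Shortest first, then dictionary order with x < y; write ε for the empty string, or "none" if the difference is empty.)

yx

The string yx is accepted by R but not by S.
No shorter string lies in the difference, and yx is the lexicographically first length-2 string in L(R) \ L(S).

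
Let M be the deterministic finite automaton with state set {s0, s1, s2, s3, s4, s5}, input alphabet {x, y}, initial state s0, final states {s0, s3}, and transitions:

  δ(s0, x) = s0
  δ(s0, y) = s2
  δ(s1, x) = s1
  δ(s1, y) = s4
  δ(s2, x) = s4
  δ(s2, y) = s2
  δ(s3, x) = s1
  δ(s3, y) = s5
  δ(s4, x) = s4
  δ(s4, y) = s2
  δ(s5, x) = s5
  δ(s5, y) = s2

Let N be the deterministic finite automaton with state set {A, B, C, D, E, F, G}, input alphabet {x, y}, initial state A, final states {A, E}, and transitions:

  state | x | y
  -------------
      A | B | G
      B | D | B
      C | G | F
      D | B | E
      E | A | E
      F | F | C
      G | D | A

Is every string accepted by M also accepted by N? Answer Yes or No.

The string x is in L(M) but not in L(N).
So L(M) ⊄ L(N).

No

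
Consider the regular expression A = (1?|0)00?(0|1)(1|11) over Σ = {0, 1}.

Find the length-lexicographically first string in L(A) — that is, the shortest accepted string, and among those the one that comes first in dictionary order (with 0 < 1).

001

By inspection of the expression, no string of length less than 3 matches, and 001 is the lexicographically first match of length 3.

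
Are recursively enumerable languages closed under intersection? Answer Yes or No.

Yes

Run the recogniser for L₁; if it accepts, run the recogniser for L₂ and accept if that accepts too. If either runs forever the input is never accepted, which is all a recogniser needs.
So the recursively enumerable languages are closed under intersection.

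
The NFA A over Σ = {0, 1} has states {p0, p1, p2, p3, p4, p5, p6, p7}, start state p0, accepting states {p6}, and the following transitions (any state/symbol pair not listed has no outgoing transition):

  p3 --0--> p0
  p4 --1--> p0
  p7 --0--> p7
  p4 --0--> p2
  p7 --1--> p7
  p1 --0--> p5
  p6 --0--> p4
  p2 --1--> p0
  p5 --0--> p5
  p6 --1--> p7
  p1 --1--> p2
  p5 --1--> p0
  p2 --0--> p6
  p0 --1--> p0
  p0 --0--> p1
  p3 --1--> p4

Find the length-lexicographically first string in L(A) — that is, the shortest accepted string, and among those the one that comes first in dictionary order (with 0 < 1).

010

A breadth-first search from p0 reaches an accepting state first via the path p0 → p1 → p2 → p6 on input 010.
No string of length < 3 is accepted (BFS exhausts all shorter strings without reaching an accepting state), and 010 is the lexicographically least accepting string of length 3.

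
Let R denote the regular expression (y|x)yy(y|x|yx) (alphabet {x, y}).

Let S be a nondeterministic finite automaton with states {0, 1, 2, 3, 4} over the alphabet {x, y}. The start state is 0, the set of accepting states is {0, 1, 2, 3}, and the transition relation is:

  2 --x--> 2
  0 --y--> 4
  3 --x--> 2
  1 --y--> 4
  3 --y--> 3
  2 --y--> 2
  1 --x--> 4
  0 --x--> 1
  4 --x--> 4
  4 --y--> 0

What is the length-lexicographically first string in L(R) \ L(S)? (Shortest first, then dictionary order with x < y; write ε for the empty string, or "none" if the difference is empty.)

xyyy

The string xyyy is accepted by R but not by S.
No shorter string lies in the difference, and xyyy is the lexicographically first length-4 string in L(R) \ L(S).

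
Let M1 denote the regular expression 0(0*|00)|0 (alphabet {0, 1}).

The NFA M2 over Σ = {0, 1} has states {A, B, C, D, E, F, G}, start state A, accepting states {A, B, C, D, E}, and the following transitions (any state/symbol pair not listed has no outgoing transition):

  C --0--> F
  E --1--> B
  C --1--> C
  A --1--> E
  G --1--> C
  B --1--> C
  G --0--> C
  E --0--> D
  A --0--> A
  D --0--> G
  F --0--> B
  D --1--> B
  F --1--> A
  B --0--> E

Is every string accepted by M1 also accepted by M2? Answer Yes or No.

Converting the expression M1 to a DFA (subset construction, then merging equivalent states) gives the minimal DFA with states {r0, r1, r2}, start state r0, accepting states {r1} and transitions r0: 0→r1, 1→r2; r1: 0→r1, 1→r2; r2: 0→r2, 1→r2.
Exploring the product automaton M1 × M2 from the start pair (r0, A), following both machines on each input symbol, reaches 9 state pairs: (r0, A), (r1, A), (r2, E), (r2, D), (r2, B), (r2, G), (r2, C), (r2, F), (r2, A).
M1 accepts in {r1} and M2 accepts in {A, B, C, D, E}. The reachable pairs whose M1-component is accepting are (r1, A); in each of them the M2-component is accepting too, so the product for L(M1) \ L(M2) (M1-component accepting, M2-component rejecting) has no reachable accepting pair and the difference is empty.
Hence every string in L(M1) is also in L(M2).

Yes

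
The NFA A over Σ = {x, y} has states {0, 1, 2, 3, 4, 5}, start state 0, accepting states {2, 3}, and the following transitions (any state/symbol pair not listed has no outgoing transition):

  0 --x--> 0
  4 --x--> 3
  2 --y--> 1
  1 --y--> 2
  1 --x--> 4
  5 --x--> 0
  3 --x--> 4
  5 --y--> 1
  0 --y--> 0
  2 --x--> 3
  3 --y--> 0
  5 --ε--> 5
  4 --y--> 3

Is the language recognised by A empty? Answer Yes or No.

The states reachable from the start state are {0}.
None of the accepting states {2, 3} is reachable, so no string is accepted and L(A) = ∅.

Yes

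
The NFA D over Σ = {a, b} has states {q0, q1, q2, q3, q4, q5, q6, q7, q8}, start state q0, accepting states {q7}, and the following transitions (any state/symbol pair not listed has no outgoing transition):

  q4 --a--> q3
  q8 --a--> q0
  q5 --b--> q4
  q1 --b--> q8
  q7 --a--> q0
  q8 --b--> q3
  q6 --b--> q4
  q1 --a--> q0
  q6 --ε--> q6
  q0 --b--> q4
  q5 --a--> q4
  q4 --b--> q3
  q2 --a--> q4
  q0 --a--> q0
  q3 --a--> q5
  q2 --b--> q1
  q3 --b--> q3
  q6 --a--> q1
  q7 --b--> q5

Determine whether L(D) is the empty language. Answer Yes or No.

The states reachable from the start state are {q0, q3, q4, q5}.
None of the accepting states {q7} is reachable, so no string is accepted and L(D) = ∅.

Yes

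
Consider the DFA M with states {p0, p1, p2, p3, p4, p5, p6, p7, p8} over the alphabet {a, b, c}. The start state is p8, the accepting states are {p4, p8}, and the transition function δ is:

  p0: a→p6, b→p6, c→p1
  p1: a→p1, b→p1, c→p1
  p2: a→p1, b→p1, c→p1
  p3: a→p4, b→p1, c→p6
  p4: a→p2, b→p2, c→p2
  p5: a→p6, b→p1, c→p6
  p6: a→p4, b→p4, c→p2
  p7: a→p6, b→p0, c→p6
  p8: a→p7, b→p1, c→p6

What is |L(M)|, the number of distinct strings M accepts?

The useful subgraph on states {p0, p4, p6, p7, p8} is acyclic, so L(M) is finite; the longest accepting path visits 5 useful states, giving maximum string length 4.
Counting accepting paths from p8 by length: 1 of length 0, 2 of length 2, 4 of length 3, 4 of length 4. Total 11.

11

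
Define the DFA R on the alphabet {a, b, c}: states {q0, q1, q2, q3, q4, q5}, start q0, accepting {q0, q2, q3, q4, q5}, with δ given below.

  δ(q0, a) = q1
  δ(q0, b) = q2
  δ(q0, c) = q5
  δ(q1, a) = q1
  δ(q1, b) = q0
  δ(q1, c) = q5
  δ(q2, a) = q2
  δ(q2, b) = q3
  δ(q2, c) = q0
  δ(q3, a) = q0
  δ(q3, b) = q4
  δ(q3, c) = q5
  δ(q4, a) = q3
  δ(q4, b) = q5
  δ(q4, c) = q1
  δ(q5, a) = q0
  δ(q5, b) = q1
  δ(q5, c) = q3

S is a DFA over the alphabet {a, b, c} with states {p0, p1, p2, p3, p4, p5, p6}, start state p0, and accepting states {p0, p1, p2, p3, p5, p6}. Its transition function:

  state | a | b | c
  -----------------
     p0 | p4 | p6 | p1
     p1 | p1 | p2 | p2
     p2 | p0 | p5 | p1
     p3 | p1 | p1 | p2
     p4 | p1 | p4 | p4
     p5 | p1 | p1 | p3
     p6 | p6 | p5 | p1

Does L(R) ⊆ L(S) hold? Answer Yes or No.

No

The string ab is in L(R) but not in L(S).
So L(R) ⊄ L(S).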